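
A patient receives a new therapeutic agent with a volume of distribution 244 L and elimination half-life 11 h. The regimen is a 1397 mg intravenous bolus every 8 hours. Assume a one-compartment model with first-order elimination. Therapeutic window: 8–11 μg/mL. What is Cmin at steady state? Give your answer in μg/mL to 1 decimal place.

8.7 μg/mL

k = ln2/t½ = ln2/11 ≈ 0.063013 h⁻¹; fraction remaining f = e^(−kτ) = e^(−0.063013×8) ≈ 0.6040.
Single-dose peak C₀ = D/Vd = 1397/244 ≈ 5.725 μg/mL.
Steady-state trough Cmin,ss = C₀·f/(1−f) ≈ 5.725 × 0.6040/0.3960 ≈ 8.732 μg/mL.
Trough 8.7 μg/mL vs MEC 8 μg/mL: adequate.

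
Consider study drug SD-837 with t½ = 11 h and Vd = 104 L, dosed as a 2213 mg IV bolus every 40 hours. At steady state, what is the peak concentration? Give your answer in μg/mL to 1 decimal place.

23.1 μg/mL

Over one 40-h interval, 40/11 ≈ 3.6364 half-lives elapse, leaving f ≈ 0.0804 of each dose.
Accumulation ratio R = 1/(1 − f) ≈ 1/0.9196 ≈ 1.0874.
Each bolus raises the concentration by D/Vd = 2213/104 ≈ 21.279 μg/mL.
Steady-state peak Cmax,ss = C₀·R ≈ 21.279 × 1.0874 ≈ 23.139 μg/mL.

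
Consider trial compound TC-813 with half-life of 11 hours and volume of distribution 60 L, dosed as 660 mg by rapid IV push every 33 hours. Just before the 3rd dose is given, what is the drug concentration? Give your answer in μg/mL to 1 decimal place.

1.5 μg/mL

f = (1/2)^(τ/t½) = (1/2)^(33/11) ≈ 0.1250.
C₀ = D/Vd = 660/60 ≈ 11.000 μg/mL.
Before the 3rd dose, 2 doses have been given. Superposition: Cmin = C₀·(f + f²).
≈ 11.000 × (0.1250 + 0.0156) ≈ 11.000 × 0.1406 ≈ 1.547 μg/mL.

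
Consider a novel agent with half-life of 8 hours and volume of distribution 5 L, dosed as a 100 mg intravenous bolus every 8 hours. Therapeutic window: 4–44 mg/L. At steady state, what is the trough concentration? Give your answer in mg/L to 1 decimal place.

20.0 mg/L

τ = 8 h = 1 half-life, so f = (1/2)^1 = 0.5.
Accumulation ratio R = 1/(1 − f) = 1/0.5 = 2/1.
Single-dose peak C₀ = D/Vd = 100/5 = 20 mg/L.
Steady-state peak Cmax,ss = C₀·R = 20 × 2/1 ≈ 40.000 mg/L.
Steady-state trough Cmin,ss = Cmax,ss·f ≈ 40.000 × 0.5 ≈ 20.000 mg/L.
Trough 20.0 mg/L vs MEC 4 mg/L: adequate.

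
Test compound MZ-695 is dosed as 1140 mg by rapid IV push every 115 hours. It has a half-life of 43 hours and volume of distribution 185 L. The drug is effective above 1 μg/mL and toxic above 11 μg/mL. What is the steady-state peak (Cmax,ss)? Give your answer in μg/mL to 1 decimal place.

7.3 μg/mL

Over one 115-h interval, 115/43 ≈ 2.6744 half-lives elapse, leaving f ≈ 0.1566 of each dose.
At steady state, accumulation factor R = 1/(1 − e^(−kτ)) ≈ 1.1857.
Each bolus raises the concentration by D/Vd = 1140/185 ≈ 6.162 μg/mL.
Cmax,ss = C₀/(1 − f) ≈ 6.162/0.8434 ≈ 7.306 μg/mL.
Peak 7.3 μg/mL vs MTC 11 μg/mL: below toxic threshold.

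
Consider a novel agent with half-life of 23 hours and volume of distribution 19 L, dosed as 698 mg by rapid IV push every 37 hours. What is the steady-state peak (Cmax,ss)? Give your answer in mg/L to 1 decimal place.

Over one 37-h interval, 37/23 ≈ 1.6087 half-lives elapse, leaving f ≈ 0.3279 of each dose.
Accumulation ratio R = 1/(1 − f) ≈ 1/0.6721 ≈ 1.4879.
Single-dose peak C₀ = D/Vd = 698/19 ≈ 36.737 mg/L.
Steady-state peak Cmax,ss = C₀·R ≈ 36.737 × 1.4879 ≈ 54.661 mg/L.

54.7 mg/L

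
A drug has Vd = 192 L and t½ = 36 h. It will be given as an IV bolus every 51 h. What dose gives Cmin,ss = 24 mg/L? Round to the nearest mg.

τ/t½ = 51/36 ≈ 1.4167, so f = (1/2)^(51/36) ≈ 0.374577.
Cmin,ss = (D/Vd)·f/(1−f), so D = Cmin,ss·Vd·(1−f)/f.
D = 24 × 192 × (1−f)/f ≈ 24 × 192 × 1.66968 ≈ 7693.89 mg.

7694 mg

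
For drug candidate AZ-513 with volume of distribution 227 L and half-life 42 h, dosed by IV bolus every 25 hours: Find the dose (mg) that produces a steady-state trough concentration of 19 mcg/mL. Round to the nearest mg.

τ/t½ = 25/42 ≈ 0.59524, so f = (1/2)^(25/42) ≈ 0.661935.
Cmin,ss = (D/Vd)·f/(1−f), so D = Cmin,ss·Vd·(1−f)/f.
D = 19 × 227 × (1−f)/f ≈ 19 × 227 × 0.51072 ≈ 2202.74 mg.

2203 mg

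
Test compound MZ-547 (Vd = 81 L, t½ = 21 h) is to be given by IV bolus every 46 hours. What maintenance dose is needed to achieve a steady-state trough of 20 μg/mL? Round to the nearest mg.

5775 mg

τ/t½ = 46/21 ≈ 2.1905, so f = (1/2)^(46/21) ≈ 0.219079.
Cmin,ss = (D/Vd)·f/(1−f), so D = Cmin,ss·Vd·(1−f)/f.
D = 20 × 81 × (1−f)/f ≈ 20 × 81 × 3.56456 ≈ 5774.59 mg.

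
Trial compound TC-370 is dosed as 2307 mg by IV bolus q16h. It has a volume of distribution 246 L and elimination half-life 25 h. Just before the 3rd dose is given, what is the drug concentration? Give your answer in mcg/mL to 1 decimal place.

9.9 mcg/mL

f = (1/2)^(τ/t½) = (1/2)^(16/25) ≈ 0.6417.
C₀ = D/Vd = 2307/246 ≈ 9.378 mcg/mL.
Before the 3rd dose, 2 doses have been given. Superposition: Cmin = C₀·(f + f²).
≈ 9.378 × (0.6417 + 0.4118) ≈ 9.378 × 1.0535 ≈ 9.880 mcg/mL.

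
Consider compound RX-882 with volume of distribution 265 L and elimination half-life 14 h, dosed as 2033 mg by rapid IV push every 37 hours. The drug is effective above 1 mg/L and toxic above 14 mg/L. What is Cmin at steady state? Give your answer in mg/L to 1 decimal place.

1.5 mg/L

τ/t½ = 37/14 ≈ 2.6429, so fraction remaining f = (1/2)^(37/14) ≈ 0.1601.
Accumulation ratio R = 1/(1 − f) ≈ 1/0.8399 ≈ 1.1906.
Each bolus raises the concentration by D/Vd = 2033/265 ≈ 7.672 mg/L.
Steady-state peak Cmax,ss = C₀·R ≈ 7.672 × 1.1906 ≈ 9.134 mg/L.
Steady-state trough Cmin,ss = Cmax,ss·f ≈ 9.134 × 0.1601 ≈ 1.462 mg/L.
Trough 1.5 mg/L vs MEC 1 mg/L: adequate.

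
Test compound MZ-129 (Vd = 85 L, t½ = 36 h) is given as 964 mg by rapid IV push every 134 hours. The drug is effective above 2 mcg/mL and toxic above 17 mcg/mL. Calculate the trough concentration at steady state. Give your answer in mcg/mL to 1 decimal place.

0.9 mcg/mL

τ/t½ = 134/36 ≈ 3.7222, so fraction remaining f = (1/2)^(134/36) ≈ 0.0758.
Single-dose peak C₀ = D/Vd = 964/85 ≈ 11.341 mcg/mL.
Steady-state trough Cmin,ss = C₀·f/(1−f) ≈ 11.341 × 0.0758/0.9242 ≈ 0.930 mcg/mL.
Trough 0.9 mcg/mL vs MEC 2 mcg/mL: subtherapeutic.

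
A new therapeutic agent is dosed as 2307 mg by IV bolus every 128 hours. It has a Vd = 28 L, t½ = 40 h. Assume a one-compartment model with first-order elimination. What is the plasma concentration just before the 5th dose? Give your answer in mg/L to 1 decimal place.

10.1 mg/L

f = (1/2)^(τ/t½) = (1/2)^(128/40) ≈ 0.1088.
C₀ = D/Vd = 2307/28 ≈ 82.393 mg/L.
Before the 5th dose, 4 doses have been given. Superposition: Cmin = C₀·(f + f² + … + f^4).
≈ 82.393 × (0.1088 + 0.0118 + 0.0013 + 0.0001) ≈ 82.393 × 0.1220 ≈ 10.052 mg/L.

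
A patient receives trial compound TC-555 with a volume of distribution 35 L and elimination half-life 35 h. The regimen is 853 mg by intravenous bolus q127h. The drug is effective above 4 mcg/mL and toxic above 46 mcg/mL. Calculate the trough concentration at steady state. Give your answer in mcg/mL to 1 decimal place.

2.1 mcg/mL

Over one 127-h interval, 127/35 ≈ 3.6286 half-lives elapse, leaving f ≈ 0.0809 of each dose.
Single-dose peak C₀ = D/Vd = 853/35 ≈ 24.371 mcg/mL.
Steady-state trough Cmin,ss = C₀·f/(1−f) ≈ 24.371 × 0.0809/0.9191 ≈ 2.145 mcg/mL.
Trough 2.1 mcg/mL vs MEC 4 mcg/mL: subtherapeutic.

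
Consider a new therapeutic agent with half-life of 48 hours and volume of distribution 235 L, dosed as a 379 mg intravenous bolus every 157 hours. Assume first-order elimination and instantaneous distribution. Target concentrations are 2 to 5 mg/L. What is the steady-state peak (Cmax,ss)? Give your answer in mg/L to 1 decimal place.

1.8 mg/L

k = ln2/t½ = ln2/48 ≈ 0.014441 h⁻¹; fraction remaining f = e^(−kτ) = e^(−0.014441×157) ≈ 0.1036.
At steady state, accumulation factor R = 1/(1 − e^(−kτ)) ≈ 1.1156.
Single-dose peak C₀ = D/Vd = 379/235 ≈ 1.613 mg/L.
Steady-state peak Cmax,ss = C₀·R ≈ 1.613 × 1.1156 ≈ 1.799 mg/L.
Peak 1.8 mg/L vs MTC 5 mg/L: below toxic threshold.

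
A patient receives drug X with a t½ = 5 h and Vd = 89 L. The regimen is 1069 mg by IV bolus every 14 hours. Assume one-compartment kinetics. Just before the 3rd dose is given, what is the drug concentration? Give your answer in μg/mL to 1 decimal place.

f = (1/2)^(τ/t½) = (1/2)^(14/5) ≈ 0.1436.
C₀ = D/Vd = 1069/89 ≈ 12.011 μg/mL.
Before the 3rd dose, 2 doses have been given. Superposition: Cmin = C₀·(f + f²).
≈ 12.011 × (0.1436 + 0.0206) ≈ 12.011 × 0.1642 ≈ 1.972 μg/mL.

2.0 μg/mL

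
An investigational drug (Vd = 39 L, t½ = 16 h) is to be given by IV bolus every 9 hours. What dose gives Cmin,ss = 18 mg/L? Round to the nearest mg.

335 mg

τ/t½ = 9/16 ≈ 0.5625, so f = (1/2)^(9/16) ≈ 0.677128.
Cmin,ss = (D/Vd)·f/(1−f), so D = Cmin,ss·Vd·(1−f)/f.
D = 18 × 39 × (1−f)/f ≈ 18 × 39 × 0.47683 ≈ 334.73 mg.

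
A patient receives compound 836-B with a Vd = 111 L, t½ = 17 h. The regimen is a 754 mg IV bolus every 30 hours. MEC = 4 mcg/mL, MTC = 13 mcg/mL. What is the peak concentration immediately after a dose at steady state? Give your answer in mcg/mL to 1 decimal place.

k = ln2/t½ = ln2/17 ≈ 0.040773 h⁻¹; fraction remaining f = e^(−kτ) = e^(−0.040773×30) ≈ 0.2943.
At steady state, accumulation factor R = 1/(1 − e^(−kτ)) ≈ 1.4170.
Single-dose peak C₀ = D/Vd = 754/111 ≈ 6.793 mcg/mL.
Steady-state peak Cmax,ss = C₀·R ≈ 6.793 × 1.4170 ≈ 9.626 mcg/mL.
Peak 9.6 mcg/mL vs MTC 13 mcg/mL: below toxic threshold.

9.6 mcg/mL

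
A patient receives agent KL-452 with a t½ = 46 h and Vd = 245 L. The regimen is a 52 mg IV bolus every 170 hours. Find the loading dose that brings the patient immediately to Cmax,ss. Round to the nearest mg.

56 mg

f = (1/2)^(170/46) ≈ 0.077179; accumulation ratio R = 1/(1−f) ≈ 1.08363.
Loading dose to hit Cmax,ss on first dose: D_load = D_maint·R ≈ 52 × 1.08363 ≈ 56.35 mg.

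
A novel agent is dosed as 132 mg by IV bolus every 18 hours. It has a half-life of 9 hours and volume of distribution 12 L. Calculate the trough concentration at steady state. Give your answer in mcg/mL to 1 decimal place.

3.7 mcg/mL

τ = 18 h = 2 half-lives, so f = (1/2)^2 = 0.25.
Accumulation ratio R = 1/(1 − f) = 1/0.75 = 4/3.
Single-dose peak C₀ = D/Vd = 132/12 = 11 mcg/mL.
Steady-state peak Cmax,ss = C₀·R = 11 × 4/3 ≈ 14.667 mcg/mL.
Steady-state trough Cmin,ss = Cmax,ss·f ≈ 14.667 × 0.25 ≈ 3.667 mcg/mL.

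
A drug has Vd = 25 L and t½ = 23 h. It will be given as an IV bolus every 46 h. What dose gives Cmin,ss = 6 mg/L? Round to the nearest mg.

450 mg

τ/t½ = 46/23 ≈ 2, so f = (1/2)^(46/23) ≈ 0.250000.
Cmin,ss = (D/Vd)·f/(1−f), so D = Cmin,ss·Vd·(1−f)/f.
D = 6 × 25 × (1−f)/f ≈ 6 × 25 × 3.00000 ≈ 450.00 mg.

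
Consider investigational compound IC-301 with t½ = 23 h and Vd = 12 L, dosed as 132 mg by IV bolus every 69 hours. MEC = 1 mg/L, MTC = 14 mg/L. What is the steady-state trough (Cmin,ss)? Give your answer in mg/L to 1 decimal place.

τ = 69 h = 3 half-lives, so f = (1/2)^3 = 0.125.
Accumulation ratio R = 1/(1 − f) = 1/0.875 = 8/7.
Single-dose peak C₀ = D/Vd = 132/12 = 11 mg/L.
Steady-state peak Cmax,ss = C₀·R = 11 × 8/7 ≈ 12.571 mg/L.
Steady-state trough Cmin,ss = Cmax,ss·f ≈ 12.571 × 0.125 ≈ 1.571 mg/L.
Trough 1.6 mg/L vs MEC 1 mg/L: adequate.

1.6 mg/L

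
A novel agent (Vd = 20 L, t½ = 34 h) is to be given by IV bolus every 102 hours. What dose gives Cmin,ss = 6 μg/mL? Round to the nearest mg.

τ/t½ = 102/34 ≈ 3, so f = (1/2)^(102/34) ≈ 0.125000.
Cmin,ss = (D/Vd)·f/(1−f), so D = Cmin,ss·Vd·(1−f)/f.
D = 6 × 20 × (1−f)/f ≈ 6 × 20 × 7.00000 ≈ 840.00 mg.

840 mg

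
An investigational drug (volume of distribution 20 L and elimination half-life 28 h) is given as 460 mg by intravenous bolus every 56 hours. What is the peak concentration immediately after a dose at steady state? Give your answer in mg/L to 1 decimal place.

τ = 56 h = 2 half-lives, so f = (1/2)^2 = 0.25.
At steady state, R = 1/(1 − 0.25) = 4/3.
Single-dose peak C₀ = D/Vd = 460/20 = 23 mg/L.
Steady-state peak Cmax,ss = C₀·R = 23 × 4/3 ≈ 30.667 mg/L.

30.7 mg/L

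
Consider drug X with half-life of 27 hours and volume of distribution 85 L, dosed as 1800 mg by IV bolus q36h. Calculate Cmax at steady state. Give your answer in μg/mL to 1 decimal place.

35.1 μg/mL

τ/t½ = 36/27 ≈ 1.3333, so fraction remaining f = (1/2)^(36/27) ≈ 0.3969.
Accumulation ratio R = 1/(1 − f) ≈ 1/0.6031 ≈ 1.6581.
Each bolus raises the concentration by D/Vd = 1800/85 ≈ 21.176 μg/mL.
Cmax,ss = C₀/(1 − f) ≈ 21.176/0.6031 ≈ 35.112 μg/mL.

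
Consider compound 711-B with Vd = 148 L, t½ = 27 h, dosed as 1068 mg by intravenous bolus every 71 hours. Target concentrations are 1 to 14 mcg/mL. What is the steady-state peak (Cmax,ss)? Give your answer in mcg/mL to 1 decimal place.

8.6 mcg/mL

τ/t½ = 71/27 ≈ 2.6296, so fraction remaining f = (1/2)^(71/27) ≈ 0.1616.
Accumulation ratio R = 1/(1 − f) ≈ 1/0.8384 ≈ 1.1927.
Each bolus raises the concentration by D/Vd = 1068/148 ≈ 7.216 mcg/mL.
Steady-state peak Cmax,ss = C₀·R ≈ 7.216 × 1.1927 ≈ 8.607 mcg/mL.
Peak 8.6 mcg/mL vs MTC 14 mcg/mL: below toxic threshold.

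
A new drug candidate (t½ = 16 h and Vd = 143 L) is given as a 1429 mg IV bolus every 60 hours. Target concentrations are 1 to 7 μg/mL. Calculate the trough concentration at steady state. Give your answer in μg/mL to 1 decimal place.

k = ln2/t½ = ln2/16 ≈ 0.043322 h⁻¹; fraction remaining f = e^(−kτ) = e^(−0.043322×60) ≈ 0.0743.
Accumulation ratio R = 1/(1 − f) ≈ 1/0.9257 ≈ 1.0803.
Single-dose peak C₀ = D/Vd = 1429/143 ≈ 9.993 μg/mL.
Steady-state peak Cmax,ss = C₀·R ≈ 9.993 × 1.0803 ≈ 10.795 μg/mL.
One interval later, Cmin,ss = Cmax,ss·e^(−kτ) ≈ 10.795 × 0.0743 ≈ 0.802 μg/mL.
Trough 0.8 μg/mL vs MEC 1 μg/mL: subtherapeutic.

0.8 μg/mL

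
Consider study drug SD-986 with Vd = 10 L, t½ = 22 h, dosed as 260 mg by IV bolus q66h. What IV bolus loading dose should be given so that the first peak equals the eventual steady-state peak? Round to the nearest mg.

297 mg

f = (1/2)^(66/22) ≈ 0.125000; accumulation ratio R = 1/(1−f) ≈ 1.14286.
Loading dose to hit Cmax,ss on first dose: D_load = D_maint·R ≈ 260 × 1.14286 ≈ 297.14 mg.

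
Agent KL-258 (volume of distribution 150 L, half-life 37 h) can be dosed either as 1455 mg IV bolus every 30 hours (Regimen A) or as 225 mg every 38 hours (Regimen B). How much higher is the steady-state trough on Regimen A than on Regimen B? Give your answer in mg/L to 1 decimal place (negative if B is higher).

Regimen A: f = (1/2)^(30/37) ≈ 0.5701; Cmin,ss = (1455/150)·f/(1−f) ≈ 12.863 mg/L.
Regimen B: f = (1/2)^(38/37) ≈ 0.4907; Cmin,ss = (225/150)·f/(1−f) ≈ 1.445 mg/L.
Difference ≈ 12.863 − 1.445 ≈ 11.418 mg/L.

11.4 mg/L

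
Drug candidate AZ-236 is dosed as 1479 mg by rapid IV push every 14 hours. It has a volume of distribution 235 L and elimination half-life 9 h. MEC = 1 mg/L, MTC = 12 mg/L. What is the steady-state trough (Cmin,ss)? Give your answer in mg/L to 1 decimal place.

3.2 mg/L

Over one 14-h interval, 14/9 ≈ 1.5556 half-lives elapse, leaving f ≈ 0.3402 of each dose.
Accumulation ratio R = 1/(1 − f) ≈ 1/0.6598 ≈ 1.5156.
Each bolus raises the concentration by D/Vd = 1479/235 ≈ 6.294 mg/L.
Cmax,ss = C₀/(1 − f) ≈ 6.294/0.6598 ≈ 9.539 mg/L.
Steady-state trough Cmin,ss = Cmax,ss·f ≈ 9.539 × 0.3402 ≈ 3.245 mg/L.
Trough 3.2 mg/L vs MEC 1 mg/L: adequate.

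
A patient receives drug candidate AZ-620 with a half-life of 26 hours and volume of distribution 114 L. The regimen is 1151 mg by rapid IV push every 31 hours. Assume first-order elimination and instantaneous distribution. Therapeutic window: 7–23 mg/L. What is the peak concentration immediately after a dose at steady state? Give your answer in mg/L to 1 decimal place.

18.0 mg/L

k = ln2/t½ = ln2/26 ≈ 0.026660 h⁻¹; fraction remaining f = e^(−kτ) = e^(−0.026660×31) ≈ 0.4376.
Accumulation ratio R = 1/(1 − f) ≈ 1/0.5624 ≈ 1.7781.
Each bolus raises the concentration by D/Vd = 1151/114 ≈ 10.096 mg/L.
Steady-state peak Cmax,ss = C₀·R ≈ 10.096 × 1.7781 ≈ 17.952 mg/L.
Peak 18.0 mg/L vs MTC 23 mg/L: below toxic threshold.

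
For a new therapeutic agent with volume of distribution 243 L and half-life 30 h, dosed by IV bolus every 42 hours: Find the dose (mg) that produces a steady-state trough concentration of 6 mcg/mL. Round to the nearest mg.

2390 mg

τ/t½ = 42/30 ≈ 1.4, so f = (1/2)^(42/30) ≈ 0.378929.
Cmin,ss = (D/Vd)·f/(1−f), so D = Cmin,ss·Vd·(1−f)/f.
D = 6 × 243 × (1−f)/f ≈ 6 × 243 × 1.63902 ≈ 2389.69 mg.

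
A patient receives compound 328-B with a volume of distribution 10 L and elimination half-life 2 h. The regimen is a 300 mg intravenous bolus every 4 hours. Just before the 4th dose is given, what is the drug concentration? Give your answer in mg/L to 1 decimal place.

9.8 mg/L

f = (1/2)^(τ/t½) = (1/2)^(4/2) ≈ 0.2500.
C₀ = D/Vd = 300/10 ≈ 30.000 mg/L.
Before the 4th dose, 3 doses have been given. Superposition: Cmin = C₀·(f + f² + … + f^3).
≈ 30.000 × (0.2500 + 0.0625 + 0.0156) ≈ 30.000 × 0.3281 ≈ 9.843 mg/L.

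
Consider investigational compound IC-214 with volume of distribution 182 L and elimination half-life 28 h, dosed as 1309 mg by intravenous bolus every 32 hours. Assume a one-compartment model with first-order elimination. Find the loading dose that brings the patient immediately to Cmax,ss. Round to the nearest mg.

f = (1/2)^(32/28) ≈ 0.452862; accumulation ratio R = 1/(1−f) ≈ 1.82769.
Loading dose to hit Cmax,ss on first dose: D_load = D_maint·R ≈ 1309 × 1.82769 ≈ 2392.45 mg.

2392 mg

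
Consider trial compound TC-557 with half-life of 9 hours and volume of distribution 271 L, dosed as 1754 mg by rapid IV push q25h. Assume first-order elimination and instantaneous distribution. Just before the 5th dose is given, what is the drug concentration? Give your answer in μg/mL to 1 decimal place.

1.1 μg/mL

f = (1/2)^(τ/t½) = (1/2)^(25/9) ≈ 0.1458.
C₀ = D/Vd = 1754/271 ≈ 6.472 μg/mL.
Before the 5th dose, 4 doses have been given. Superposition: Cmin = C₀·(f + f² + … + f^4).
≈ 6.472 × (0.1458 + 0.0213 + 0.0031 + 0.0005) ≈ 6.472 × 0.1707 ≈ 1.105 μg/mL.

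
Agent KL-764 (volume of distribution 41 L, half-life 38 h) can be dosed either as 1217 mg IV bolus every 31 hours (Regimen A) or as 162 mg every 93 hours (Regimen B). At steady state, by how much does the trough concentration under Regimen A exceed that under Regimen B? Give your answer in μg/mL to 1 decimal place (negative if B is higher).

Regimen A: f = (1/2)^(31/38) ≈ 0.5681; Cmin,ss = (1217/41)·f/(1−f) ≈ 39.043 μg/mL.
Regimen B: f = (1/2)^(93/38) ≈ 0.1833; Cmin,ss = (162/41)·f/(1−f) ≈ 0.887 μg/mL.
Difference ≈ 39.043 − 0.887 ≈ 38.156 μg/mL.

38.2 μg/mL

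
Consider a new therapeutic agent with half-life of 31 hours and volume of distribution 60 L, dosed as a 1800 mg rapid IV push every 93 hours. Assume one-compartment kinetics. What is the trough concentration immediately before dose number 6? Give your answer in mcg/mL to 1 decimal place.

4.3 mcg/mL

f = (1/2)^(τ/t½) = (1/2)^(93/31) ≈ 0.1250.
C₀ = D/Vd = 1800/60 ≈ 30.000 mcg/mL.
Before the 6th dose, 5 doses have been given. Superposition: Cmin = C₀·(f + f² + … + f^5).
≈ 30.000 × (0.1250 + 0.0156 + 0.0020 + 0.0002 + 0.0000) ≈ 30.000 × 0.1428 ≈ 4.284 mcg/mL.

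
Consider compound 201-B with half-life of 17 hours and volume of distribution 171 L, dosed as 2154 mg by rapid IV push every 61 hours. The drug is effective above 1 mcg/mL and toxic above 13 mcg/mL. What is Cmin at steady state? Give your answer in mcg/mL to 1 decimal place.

1.1 mcg/mL

Over one 61-h interval, 61/17 ≈ 3.5882 half-lives elapse, leaving f ≈ 0.0831 of each dose.
Each bolus raises the concentration by D/Vd = 2154/171 ≈ 12.596 mcg/mL.
Steady-state trough Cmin,ss = C₀·f/(1−f) ≈ 12.596 × 0.0831/0.9169 ≈ 1.142 mcg/mL.
Trough 1.1 mcg/mL vs MEC 1 mcg/mL: adequate.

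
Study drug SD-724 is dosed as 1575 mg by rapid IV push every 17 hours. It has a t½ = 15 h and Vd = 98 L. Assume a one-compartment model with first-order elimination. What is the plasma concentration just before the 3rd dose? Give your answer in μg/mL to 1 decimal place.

f = (1/2)^(τ/t½) = (1/2)^(17/15) ≈ 0.4559.
C₀ = D/Vd = 1575/98 ≈ 16.071 μg/mL.
Before the 3rd dose, 2 doses have been given. Superposition: Cmin = C₀·(f + f²).
≈ 16.071 × (0.4559 + 0.2078) ≈ 16.071 × 0.6637 ≈ 10.666 μg/mL.

10.7 μg/mL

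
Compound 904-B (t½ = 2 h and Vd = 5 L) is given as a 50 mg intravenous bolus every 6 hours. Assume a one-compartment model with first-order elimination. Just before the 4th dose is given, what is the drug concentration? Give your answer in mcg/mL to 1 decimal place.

f = (1/2)^(τ/t½) = (1/2)^(6/2) ≈ 0.1250.
C₀ = D/Vd = 50/5 ≈ 10.000 mcg/mL.
Before the 4th dose, 3 doses have been given. Superposition: Cmin = C₀·(f + f² + … + f^3).
≈ 10.000 × (0.1250 + 0.0156 + 0.0020) ≈ 10.000 × 0.1426 ≈ 1.426 mcg/mL.

1.4 mcg/mL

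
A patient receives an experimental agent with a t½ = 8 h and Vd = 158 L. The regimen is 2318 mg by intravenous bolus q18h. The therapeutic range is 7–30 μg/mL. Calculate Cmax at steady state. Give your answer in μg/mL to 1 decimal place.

18.6 μg/mL

k = ln2/t½ = ln2/8 ≈ 0.086643 h⁻¹; fraction remaining f = e^(−kτ) = e^(−0.086643×18) ≈ 0.2102.
At steady state, accumulation factor R = 1/(1 − e^(−kτ)) ≈ 1.2661.
Single-dose peak C₀ = D/Vd = 2318/158 ≈ 14.671 μg/mL.
Steady-state peak Cmax,ss = C₀·R ≈ 14.671 × 1.2661 ≈ 18.575 μg/mL.
Peak 18.6 μg/mL vs MTC 30 μg/mL: below toxic threshold.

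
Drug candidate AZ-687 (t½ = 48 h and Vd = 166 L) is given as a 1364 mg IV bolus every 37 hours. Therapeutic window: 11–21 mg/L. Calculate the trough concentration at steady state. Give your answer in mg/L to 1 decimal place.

τ/t½ = 37/48 ≈ 0.77083, so fraction remaining f = (1/2)^(37/48) ≈ 0.5861.
Accumulation ratio R = 1/(1 − f) ≈ 1/0.4139 ≈ 2.4160.
Each bolus raises the concentration by D/Vd = 1364/166 ≈ 8.217 mg/L.
Steady-state peak Cmax,ss = C₀·R ≈ 8.217 × 2.4160 ≈ 19.852 mg/L.
One interval later, Cmin,ss = Cmax,ss·e^(−kτ) ≈ 19.852 × 0.5861 ≈ 11.635 mg/L.
Trough 11.6 mg/L vs MEC 11 mg/L: adequate.

11.6 mg/L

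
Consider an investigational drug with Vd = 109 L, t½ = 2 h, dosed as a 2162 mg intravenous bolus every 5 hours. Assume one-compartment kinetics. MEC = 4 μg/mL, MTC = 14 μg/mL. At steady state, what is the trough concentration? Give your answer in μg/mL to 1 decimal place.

k = ln2/t½ = ln2/2 ≈ 0.346574 h⁻¹; fraction remaining f = e^(−kτ) = e^(−0.346574×5) ≈ 0.1768.
Accumulation ratio R = 1/(1 − f) ≈ 1/0.8232 ≈ 1.2148.
Each bolus raises the concentration by D/Vd = 2162/109 ≈ 19.835 μg/mL.
Cmax,ss = C₀/(1 − f) ≈ 19.835/0.8232 ≈ 24.095 μg/mL.
Steady-state trough Cmin,ss = Cmax,ss·f ≈ 24.095 × 0.1768 ≈ 4.260 μg/mL.
Trough 4.3 μg/mL vs MEC 4 μg/mL: adequate.

4.3 μg/mL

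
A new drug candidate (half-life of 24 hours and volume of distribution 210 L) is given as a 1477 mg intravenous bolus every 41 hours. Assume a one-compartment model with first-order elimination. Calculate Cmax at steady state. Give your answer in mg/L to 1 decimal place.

Over one 41-h interval, 41/24 ≈ 1.7083 half-lives elapse, leaving f ≈ 0.3060 of each dose.
At steady state, accumulation factor R = 1/(1 − e^(−kτ)) ≈ 1.4409.
Single-dose peak C₀ = D/Vd = 1477/210 ≈ 7.033 mg/L.
Steady-state peak Cmax,ss = C₀·R ≈ 7.033 × 1.4409 ≈ 10.134 mg/L.

10.1 mg/L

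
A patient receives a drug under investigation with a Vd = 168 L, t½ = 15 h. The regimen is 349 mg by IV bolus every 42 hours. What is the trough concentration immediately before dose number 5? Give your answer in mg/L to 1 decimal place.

0.3 mg/L

f = (1/2)^(τ/t½) = (1/2)^(42/15) ≈ 0.1436.
C₀ = D/Vd = 349/168 ≈ 2.077 mg/L.
Before the 5th dose, 4 doses have been given. Superposition: Cmin = C₀·(f + f² + … + f^4).
≈ 2.077 × (0.1436 + 0.0206 + 0.0030 + 0.0004) ≈ 2.077 × 0.1676 ≈ 0.348 mg/L.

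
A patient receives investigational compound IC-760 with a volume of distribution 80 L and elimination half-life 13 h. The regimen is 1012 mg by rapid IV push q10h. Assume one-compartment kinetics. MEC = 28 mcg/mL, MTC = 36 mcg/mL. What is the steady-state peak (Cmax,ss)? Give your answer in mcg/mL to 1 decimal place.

30.6 mcg/mL

Over one 10-h interval, 10/13 ≈ 0.76923 half-lives elapse, leaving f ≈ 0.5867 of each dose.
At steady state, accumulation factor R = 1/(1 − e^(−kτ)) ≈ 2.4195.
Each bolus raises the concentration by D/Vd = 1012/80 ≈ 12.650 mcg/mL.
Cmax,ss = C₀/(1 − f) ≈ 12.650/0.4133 ≈ 30.607 mcg/mL.
Peak 30.6 mcg/mL vs MTC 36 mcg/mL: below toxic threshold.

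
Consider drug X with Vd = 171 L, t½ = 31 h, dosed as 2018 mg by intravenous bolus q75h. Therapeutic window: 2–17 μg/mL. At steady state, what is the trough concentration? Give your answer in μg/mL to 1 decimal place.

2.7 μg/mL

Over one 75-h interval, 75/31 ≈ 2.4194 half-lives elapse, leaving f ≈ 0.1869 of each dose.
Single-dose peak C₀ = D/Vd = 2018/171 ≈ 11.801 μg/mL.
Steady-state trough Cmin,ss = C₀·f/(1−f) ≈ 11.801 × 0.1869/0.8131 ≈ 2.713 μg/mL.
Trough 2.7 μg/mL vs MEC 2 μg/mL: adequate.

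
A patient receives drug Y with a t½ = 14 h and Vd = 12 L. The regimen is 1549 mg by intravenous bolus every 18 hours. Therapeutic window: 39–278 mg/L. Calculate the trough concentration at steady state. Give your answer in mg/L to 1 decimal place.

τ/t½ = 18/14 ≈ 1.2857, so fraction remaining f = (1/2)^(18/14) ≈ 0.4102.
At steady state, accumulation factor R = 1/(1 − e^(−kτ)) ≈ 1.6955.
Single-dose peak C₀ = D/Vd = 1549/12 ≈ 129.083 mg/L.
Cmax,ss = C₀/(1 − f) ≈ 129.083/0.5898 ≈ 218.859 mg/L.
One interval later, Cmin,ss = Cmax,ss·e^(−kτ) ≈ 218.859 × 0.4102 ≈ 89.776 mg/L.
Trough 89.8 mg/L vs MEC 39 mg/L: adequate.

89.8 mg/L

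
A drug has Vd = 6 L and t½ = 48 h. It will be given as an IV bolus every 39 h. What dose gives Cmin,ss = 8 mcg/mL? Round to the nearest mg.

36 mg

τ/t½ = 39/48 ≈ 0.8125, so f = (1/2)^(39/48) ≈ 0.569394.
Cmin,ss = (D/Vd)·f/(1−f), so D = Cmin,ss·Vd·(1−f)/f.
D = 8 × 6 × (1−f)/f ≈ 8 × 6 × 0.75625 ≈ 36.30 mg.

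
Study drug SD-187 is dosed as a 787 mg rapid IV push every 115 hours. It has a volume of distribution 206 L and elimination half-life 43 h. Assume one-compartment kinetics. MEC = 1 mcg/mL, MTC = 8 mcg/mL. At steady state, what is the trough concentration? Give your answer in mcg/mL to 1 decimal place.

0.7 mcg/mL

Over one 115-h interval, 115/43 ≈ 2.6744 half-lives elapse, leaving f ≈ 0.1566 of each dose.
Accumulation ratio R = 1/(1 − f) ≈ 1/0.8434 ≈ 1.1857.
Single-dose peak C₀ = D/Vd = 787/206 ≈ 3.820 mcg/mL.
Steady-state peak Cmax,ss = C₀·R ≈ 3.820 × 1.1857 ≈ 4.529 mcg/mL.
One interval later, Cmin,ss = Cmax,ss·e^(−kτ) ≈ 4.529 × 0.1566 ≈ 0.709 mcg/mL.
Trough 0.7 mcg/mL vs MEC 1 mcg/mL: subtherapeutic.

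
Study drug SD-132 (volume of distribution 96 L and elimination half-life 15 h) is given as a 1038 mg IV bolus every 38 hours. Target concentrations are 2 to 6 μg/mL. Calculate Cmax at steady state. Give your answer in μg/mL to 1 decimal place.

13.1 μg/mL

k = ln2/t½ = ln2/15 ≈ 0.046210 h⁻¹; fraction remaining f = e^(−kτ) = e^(−0.046210×38) ≈ 0.1727.
Accumulation ratio R = 1/(1 − f) ≈ 1/0.8273 ≈ 1.2088.
Each bolus raises the concentration by D/Vd = 1038/96 ≈ 10.812 μg/mL.
Steady-state peak Cmax,ss = C₀·R ≈ 10.812 × 1.2088 ≈ 13.070 μg/mL.
Peak 13.1 μg/mL vs MTC 6 μg/mL: exceeds toxic threshold.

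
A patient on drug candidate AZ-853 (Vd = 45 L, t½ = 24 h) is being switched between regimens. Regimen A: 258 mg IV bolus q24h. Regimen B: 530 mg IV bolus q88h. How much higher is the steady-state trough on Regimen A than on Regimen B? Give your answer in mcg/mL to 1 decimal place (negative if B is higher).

Regimen A: f = (1/2)^(24/24) ≈ 0.5000; Cmin,ss = (258/45)·f/(1−f) ≈ 5.733 mcg/mL.
Regimen B: f = (1/2)^(88/24) ≈ 0.0787; Cmin,ss = (530/45)·f/(1−f) ≈ 1.006 mcg/mL.
Difference ≈ 5.733 − 1.006 ≈ 4.727 mcg/mL.

4.7 mcg/mL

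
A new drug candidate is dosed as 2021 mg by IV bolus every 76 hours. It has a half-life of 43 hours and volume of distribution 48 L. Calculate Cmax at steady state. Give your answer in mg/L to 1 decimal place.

59.6 mg/L

k = ln2/t½ = ln2/43 ≈ 0.016120 h⁻¹; fraction remaining f = e^(−kτ) = e^(−0.016120×76) ≈ 0.2937.
At steady state, accumulation factor R = 1/(1 − e^(−kτ)) ≈ 1.4158.
Single-dose peak C₀ = D/Vd = 2021/48 ≈ 42.104 mg/L.
Cmax,ss = C₀/(1 − f) ≈ 42.104/0.7063 ≈ 59.612 mg/L.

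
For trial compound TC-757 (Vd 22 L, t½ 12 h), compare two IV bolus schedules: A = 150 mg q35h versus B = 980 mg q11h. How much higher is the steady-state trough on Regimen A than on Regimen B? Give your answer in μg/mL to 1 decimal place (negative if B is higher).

-49.1 μg/mL

Regimen A: f = (1/2)^(35/12) ≈ 0.1324; Cmin,ss = (150/22)·f/(1−f) ≈ 1.040 μg/mL.
Regimen B: f = (1/2)^(11/12) ≈ 0.5297; Cmin,ss = (980/22)·f/(1−f) ≈ 50.172 μg/mL.
Difference ≈ 1.040 − 50.172 ≈ -49.132 μg/mL.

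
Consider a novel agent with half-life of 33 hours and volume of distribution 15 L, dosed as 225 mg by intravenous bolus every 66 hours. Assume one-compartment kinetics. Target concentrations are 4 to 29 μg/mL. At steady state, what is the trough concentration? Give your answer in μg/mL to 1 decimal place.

5.0 μg/mL

The dosing interval is 2 half-lives, so f = 2^(−2) = 0.25.
Accumulation ratio R = 1/(1 − f) = 1/0.75 = 4/3.
Single-dose peak C₀ = D/Vd = 225/15 = 15 μg/mL.
Steady-state peak Cmax,ss = C₀·R = 15 × 4/3 ≈ 20.000 μg/mL.
Steady-state trough Cmin,ss = Cmax,ss·f ≈ 20.000 × 0.25 ≈ 5.000 μg/mL.
Trough 5.0 μg/mL vs MEC 4 μg/mL: adequate.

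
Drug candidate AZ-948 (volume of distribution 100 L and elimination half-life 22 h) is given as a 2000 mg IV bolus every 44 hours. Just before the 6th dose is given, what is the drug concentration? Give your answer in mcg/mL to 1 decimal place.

6.7 mcg/mL

f = (1/2)^(τ/t½) = (1/2)^(44/22) ≈ 0.2500.
C₀ = D/Vd = 2000/100 ≈ 20.000 mcg/mL.
Before the 6th dose, 5 doses have been given. Superposition: Cmin = C₀·(f + f² + … + f^5).
≈ 20.000 × (0.2500 + 0.0625 + 0.0156 + 0.0039 + 0.0010) ≈ 20.000 × 0.3330 ≈ 6.660 mcg/mL.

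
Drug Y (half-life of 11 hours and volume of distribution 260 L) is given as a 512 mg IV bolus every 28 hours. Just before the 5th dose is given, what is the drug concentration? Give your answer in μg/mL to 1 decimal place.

0.4 μg/mL

f = (1/2)^(τ/t½) = (1/2)^(28/11) ≈ 0.1713.
C₀ = D/Vd = 512/260 ≈ 1.969 μg/mL.
Before the 5th dose, 4 doses have been given. Superposition: Cmin = C₀·(f + f² + … + f^4).
≈ 1.969 × (0.1713 + 0.0293 + 0.0050 + 0.0009) ≈ 1.969 × 0.2065 ≈ 0.407 μg/mL.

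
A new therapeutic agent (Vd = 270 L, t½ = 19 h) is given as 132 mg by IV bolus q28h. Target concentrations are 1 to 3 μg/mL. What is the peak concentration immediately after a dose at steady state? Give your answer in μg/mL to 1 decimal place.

0.8 μg/mL

Over one 28-h interval, 28/19 ≈ 1.4737 half-lives elapse, leaving f ≈ 0.3601 of each dose.
At steady state, accumulation factor R = 1/(1 − e^(−kτ)) ≈ 1.5627.
Each bolus raises the concentration by D/Vd = 132/270 ≈ 0.489 μg/mL.
Steady-state peak Cmax,ss = C₀·R ≈ 0.489 × 1.5627 ≈ 0.764 μg/mL.
Peak 0.8 μg/mL vs MTC 3 μg/mL: below toxic threshold.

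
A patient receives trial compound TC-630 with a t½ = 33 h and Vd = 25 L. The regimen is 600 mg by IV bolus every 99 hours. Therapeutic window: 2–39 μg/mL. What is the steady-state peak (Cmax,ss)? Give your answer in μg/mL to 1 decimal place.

27.4 μg/mL

The dosing interval is 3 half-lives, so f = 2^(−3) = 0.125.
Accumulation ratio R = 1/(1 − f) = 1/0.875 = 8/7.
Single-dose peak C₀ = D/Vd = 600/25 = 24 μg/mL.
Steady-state peak Cmax,ss = C₀·R = 24 × 8/7 ≈ 27.429 μg/mL.
Peak 27.4 μg/mL vs MTC 39 μg/mL: below toxic threshold.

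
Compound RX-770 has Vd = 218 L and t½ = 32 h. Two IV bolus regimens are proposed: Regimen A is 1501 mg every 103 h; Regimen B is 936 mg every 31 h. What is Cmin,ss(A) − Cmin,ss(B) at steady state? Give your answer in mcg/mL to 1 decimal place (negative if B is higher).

Regimen A: f = (1/2)^(103/32) ≈ 0.1074; Cmin,ss = (1501/218)·f/(1−f) ≈ 0.828 mcg/mL.
Regimen B: f = (1/2)^(31/32) ≈ 0.5109; Cmin,ss = (936/218)·f/(1−f) ≈ 4.485 mcg/mL.
Difference ≈ 0.828 − 4.485 ≈ -3.657 mcg/mL.

-3.7 mcg/mL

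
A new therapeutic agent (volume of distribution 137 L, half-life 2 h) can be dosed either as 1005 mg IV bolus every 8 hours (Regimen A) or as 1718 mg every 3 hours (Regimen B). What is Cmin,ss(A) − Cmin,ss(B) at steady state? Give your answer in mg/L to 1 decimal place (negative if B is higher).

Regimen A: f = (1/2)^(8/2) ≈ 0.0625; Cmin,ss = (1005/137)·f/(1−f) ≈ 0.489 mg/L.
Regimen B: f = (1/2)^(3/2) ≈ 0.3536; Cmin,ss = (1718/137)·f/(1−f) ≈ 6.860 mg/L.
Difference ≈ 0.489 − 6.860 ≈ -6.371 mg/L.

-6.4 mg/L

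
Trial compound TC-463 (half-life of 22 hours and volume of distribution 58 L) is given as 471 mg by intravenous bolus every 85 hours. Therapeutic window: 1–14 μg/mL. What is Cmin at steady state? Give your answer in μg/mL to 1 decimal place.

0.6 μg/mL

τ/t½ = 85/22 ≈ 3.8636, so fraction remaining f = (1/2)^(85/22) ≈ 0.0687.
Each bolus raises the concentration by D/Vd = 471/58 ≈ 8.121 μg/mL.
Steady-state trough Cmin,ss = C₀·f/(1−f) ≈ 8.121 × 0.0687/0.9313 ≈ 0.599 μg/mL.
Trough 0.6 μg/mL vs MEC 1 μg/mL: subtherapeutic.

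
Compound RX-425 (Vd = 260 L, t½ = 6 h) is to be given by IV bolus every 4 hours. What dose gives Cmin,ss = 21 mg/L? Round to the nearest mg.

τ/t½ = 4/6 ≈ 0.66667, so f = (1/2)^(4/6) ≈ 0.629961.
Cmin,ss = (D/Vd)·f/(1−f), so D = Cmin,ss·Vd·(1−f)/f.
D = 21 × 260 × (1−f)/f ≈ 21 × 260 × 0.58740 ≈ 3207.20 mg.

3207 mg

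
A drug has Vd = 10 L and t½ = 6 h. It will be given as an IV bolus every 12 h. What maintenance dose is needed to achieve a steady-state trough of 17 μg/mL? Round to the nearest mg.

τ/t½ = 12/6 ≈ 2, so f = (1/2)^(12/6) ≈ 0.250000.
Cmin,ss = (D/Vd)·f/(1−f), so D = Cmin,ss·Vd·(1−f)/f.
D = 17 × 10 × (1−f)/f ≈ 17 × 10 × 3.00000 ≈ 510.00 mg.

510 mg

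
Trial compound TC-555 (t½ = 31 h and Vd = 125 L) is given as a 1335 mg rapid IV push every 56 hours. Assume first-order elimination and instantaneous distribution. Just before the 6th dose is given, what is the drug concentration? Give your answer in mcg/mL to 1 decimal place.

4.3 mcg/mL

f = (1/2)^(τ/t½) = (1/2)^(56/31) ≈ 0.2859.
C₀ = D/Vd = 1335/125 ≈ 10.680 mcg/mL.
Before the 6th dose, 5 doses have been given. Superposition: Cmin = C₀·(f + f² + … + f^5).
≈ 10.680 × (0.2859 + 0.0817 + 0.0234 + 0.0067 + 0.0019) ≈ 10.680 × 0.3996 ≈ 4.268 mcg/mL.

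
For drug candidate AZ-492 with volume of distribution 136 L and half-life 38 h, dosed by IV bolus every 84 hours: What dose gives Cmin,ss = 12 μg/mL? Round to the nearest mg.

τ/t½ = 84/38 ≈ 2.2105, so f = (1/2)^(84/38) ≈ 0.216055.
Cmin,ss = (D/Vd)·f/(1−f), so D = Cmin,ss·Vd·(1−f)/f.
D = 12 × 136 × (1−f)/f ≈ 12 × 136 × 3.62845 ≈ 5921.63 mg.

5922 mg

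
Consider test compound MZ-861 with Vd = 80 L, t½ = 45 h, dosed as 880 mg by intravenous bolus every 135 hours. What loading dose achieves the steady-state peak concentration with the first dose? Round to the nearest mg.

f = (1/2)^(135/45) ≈ 0.125000; accumulation ratio R = 1/(1−f) ≈ 1.14286.
Loading dose to hit Cmax,ss on first dose: D_load = D_maint·R ≈ 880 × 1.14286 ≈ 1005.72 mg.

1006 mg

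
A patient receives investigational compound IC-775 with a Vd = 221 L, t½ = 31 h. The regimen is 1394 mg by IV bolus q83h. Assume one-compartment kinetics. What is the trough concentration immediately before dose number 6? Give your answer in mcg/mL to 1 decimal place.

1.2 mcg/mL

f = (1/2)^(τ/t½) = (1/2)^(83/31) ≈ 0.1563.
C₀ = D/Vd = 1394/221 ≈ 6.308 mcg/mL.
Before the 6th dose, 5 doses have been given. Superposition: Cmin = C₀·(f + f² + … + f^5).
≈ 6.308 × (0.1563 + 0.0244 + 0.0038 + 0.0006 + 0.0001) ≈ 6.308 × 0.1852 ≈ 1.168 mcg/mL.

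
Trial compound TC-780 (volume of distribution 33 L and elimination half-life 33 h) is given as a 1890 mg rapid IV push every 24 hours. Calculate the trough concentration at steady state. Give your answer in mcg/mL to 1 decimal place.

87.4 mcg/mL

τ/t½ = 24/33 ≈ 0.72727, so fraction remaining f = (1/2)^(24/33) ≈ 0.6040.
Single-dose peak C₀ = D/Vd = 1890/33 ≈ 57.273 mcg/mL.
Steady-state trough Cmin,ss = C₀·f/(1−f) ≈ 57.273 × 0.6040/0.3960 ≈ 87.356 mcg/mL.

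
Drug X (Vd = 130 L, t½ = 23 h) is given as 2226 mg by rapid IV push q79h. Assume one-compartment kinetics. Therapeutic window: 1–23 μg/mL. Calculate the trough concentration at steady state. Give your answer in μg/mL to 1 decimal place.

Over one 79-h interval, 79/23 ≈ 3.4348 half-lives elapse, leaving f ≈ 0.0925 of each dose.
Each bolus raises the concentration by D/Vd = 2226/130 ≈ 17.123 μg/mL.
Steady-state trough Cmin,ss = C₀·f/(1−f) ≈ 17.123 × 0.0925/0.9075 ≈ 1.745 μg/mL.
Trough 1.7 μg/mL vs MEC 1 μg/mL: adequate.

1.7 μg/mL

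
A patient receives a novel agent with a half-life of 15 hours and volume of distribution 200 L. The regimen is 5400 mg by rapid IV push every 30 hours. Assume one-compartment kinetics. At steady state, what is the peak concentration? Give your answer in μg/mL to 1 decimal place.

The dosing interval is 2 half-lives, so f = 2^(−2) = 0.25.
At steady state, R = 1/(1 − 0.25) = 4/3.
Single-dose peak C₀ = D/Vd = 5400/200 = 27 μg/mL.
Steady-state peak Cmax,ss = C₀·R = 27 × 4/3 ≈ 36.000 μg/mL.

36.0 μg/mL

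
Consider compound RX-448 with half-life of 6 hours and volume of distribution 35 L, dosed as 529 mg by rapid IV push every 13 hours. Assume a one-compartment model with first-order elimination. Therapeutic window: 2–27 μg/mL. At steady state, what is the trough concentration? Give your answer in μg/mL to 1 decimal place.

4.3 μg/mL

Over one 13-h interval, 13/6 ≈ 2.1667 half-lives elapse, leaving f ≈ 0.2227 of each dose.
Accumulation ratio R = 1/(1 − f) ≈ 1/0.7773 ≈ 1.2865.
Each bolus raises the concentration by D/Vd = 529/35 ≈ 15.114 μg/mL.
Steady-state peak Cmax,ss = C₀·R ≈ 15.114 × 1.2865 ≈ 19.444 μg/mL.
Steady-state trough Cmin,ss = Cmax,ss·f ≈ 19.444 × 0.2227 ≈ 4.330 μg/mL.
Trough 4.3 μg/mL vs MEC 2 μg/mL: adequate.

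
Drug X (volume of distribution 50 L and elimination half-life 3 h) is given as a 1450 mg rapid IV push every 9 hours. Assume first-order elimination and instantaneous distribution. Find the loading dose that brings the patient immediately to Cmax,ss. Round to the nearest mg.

1657 mg

f = (1/2)^(9/3) ≈ 0.125000; accumulation ratio R = 1/(1−f) ≈ 1.14286.
Loading dose to hit Cmax,ss on first dose: D_load = D_maint·R ≈ 1450 × 1.14286 ≈ 1657.15 mg.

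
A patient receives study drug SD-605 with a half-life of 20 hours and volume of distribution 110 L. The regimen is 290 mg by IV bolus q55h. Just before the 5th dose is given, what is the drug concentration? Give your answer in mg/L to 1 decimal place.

f = (1/2)^(τ/t½) = (1/2)^(55/20) ≈ 0.1487.
C₀ = D/Vd = 290/110 ≈ 2.636 mg/L.
Before the 5th dose, 4 doses have been given. Superposition: Cmin = C₀·(f + f² + … + f^4).
≈ 2.636 × (0.1487 + 0.0221 + 0.0033 + 0.0005) ≈ 2.636 × 0.1746 ≈ 0.460 mg/L.

0.5 mg/L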